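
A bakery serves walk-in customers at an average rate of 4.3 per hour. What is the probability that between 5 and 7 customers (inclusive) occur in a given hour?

With mean μ = 4.3 per hour,
P(5 ≤ N ≤ 7) = Σ_{j=5}^{7} e^(−4.3) · 4.3^j/j! ≈ 0.3585.

0.3585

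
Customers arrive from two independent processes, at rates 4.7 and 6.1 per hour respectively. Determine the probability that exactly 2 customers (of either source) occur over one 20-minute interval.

0.1771

Independent Poisson processes superpose: combined rate λ = 4.7 + 6.1 = 10.8 per hour.
Over the interval, μ = 10.8 × 1/3 = 3.6 (a 20-minute interval = 1/3 hours).
P(N = 2) = e^(−3.6) · 3.6^2/2! ≈ 0.1771.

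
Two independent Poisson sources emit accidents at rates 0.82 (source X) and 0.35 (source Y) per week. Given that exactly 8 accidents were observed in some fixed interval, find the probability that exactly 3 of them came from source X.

0.0462

Given the total, each event is independently from source X with probability p = λ_X/(λ_X+λ_Y) = 0.82/1.17 ≈ 0.7009.
So K ~ Binomial(8, 0.82/1.17): P(K = 3) = C(8,3) · (0.82/1.17)^3 · (0.35/1.17)^5 ≈ 0.0462.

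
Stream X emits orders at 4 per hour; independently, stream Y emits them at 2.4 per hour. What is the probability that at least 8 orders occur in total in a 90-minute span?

Independent Poisson processes superpose: combined rate λ = 4 + 2.4 = 6.4 per hour.
Over the interval, μ = 6.4 × 1.5 = 9.6 (a 90-minute span = 1.5 hours).
P(N ≥ 8) = 1 − P(N ≤ 7) ≈ 0.7416.

0.7416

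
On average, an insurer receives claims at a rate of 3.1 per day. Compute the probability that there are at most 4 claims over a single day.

0.7982

With mean μ = 3.1 per day,
P(N ≤ 4) = Σ_{j=0}^{4} e^(−μ) μ^j/j! ≈ 0.7982.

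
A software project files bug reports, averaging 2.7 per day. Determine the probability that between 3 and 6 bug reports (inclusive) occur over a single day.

0.4858

With mean μ = 2.7 per day,
P(3 ≤ N ≤ 6) = Σ_{j=3}^{6} e^(−2.7) · 2.7^j/j! ≈ 0.4858.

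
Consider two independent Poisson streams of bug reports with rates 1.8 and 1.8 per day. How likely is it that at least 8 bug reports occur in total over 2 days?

Independent Poisson processes superpose: combined rate λ = 1.8 + 1.8 = 3.6 per day.
Over the interval, μ = 3.6 × 2 = 7.2 (2 days).
P(N ≥ 8) = 1 − P(N ≤ 7) ≈ 0.4311.

0.4311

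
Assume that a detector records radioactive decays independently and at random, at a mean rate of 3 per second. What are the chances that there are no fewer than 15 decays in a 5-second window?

0.5343

Over the interval, μ = 3 × 5 = 15 (a 5-second window = 5 seconds).
P(N ≥ 15) = 1 − P(N ≤ 14) = 1 − Σ_{j=0}^{14} e^(−μ) μ^j/j! ≈ 0.5343.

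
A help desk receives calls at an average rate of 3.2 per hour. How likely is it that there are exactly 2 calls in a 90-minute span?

Over the interval, μ = 3.2 × 1.5 = 4.8 (a 90-minute span = 1.5 hours).
P(N = 2) = e^(−μ) μ^2/2! = e^(−4.8) · 4.8^2/2 ≈ 0.0948.

0.0948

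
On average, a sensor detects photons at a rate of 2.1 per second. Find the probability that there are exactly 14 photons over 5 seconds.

Over the interval, μ = 2.1 × 5 = 10.5 (5 seconds).
P(N = 14) = e^(−μ) μ^14/14! = e^(−10.5) · 10.5^14/87178291200 ≈ 0.0625.

0.0625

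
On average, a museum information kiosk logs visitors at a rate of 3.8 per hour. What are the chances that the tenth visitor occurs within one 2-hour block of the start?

Over the interval, μ = 3.8 × 2 = 7.6 (a 2-hour block = 2 hours).
The tenth arrival falls in the interval iff at least 10 events occur there: P(S_10 ≤ t) = P(N ≥ 10) = 1 − P(N ≤ 9) ≈ 0.2351.

0.2351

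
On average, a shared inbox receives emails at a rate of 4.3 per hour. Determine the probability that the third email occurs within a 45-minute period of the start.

0.6253

Over the interval, μ = 4.3 × 0.75 = 3.225 (a 45-minute period = 0.75 hours).
The third arrival falls in the interval iff at least 3 events occur there: P(S_3 ≤ t) = P(N ≥ 3) = 1 − P(N ≤ 2) ≈ 0.6253.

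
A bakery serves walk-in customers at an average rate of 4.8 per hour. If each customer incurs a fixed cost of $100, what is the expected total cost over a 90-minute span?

E[N] = 4.8 × 1.5 = 7.2 (a 90-minute span = 1.5 hours); E[cost] = 7.2 × $100 = $720.

$720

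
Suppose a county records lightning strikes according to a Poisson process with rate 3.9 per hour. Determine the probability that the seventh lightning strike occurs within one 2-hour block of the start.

Over the interval, μ = 3.9 × 2 = 7.8 (a 2-hour block = 2 hours).
The seventh arrival falls in the interval iff at least 7 events occur there: P(S_7 ≤ t) = P(N ≥ 7) = 1 − P(N ≤ 6) ≈ 0.6616.

0.6616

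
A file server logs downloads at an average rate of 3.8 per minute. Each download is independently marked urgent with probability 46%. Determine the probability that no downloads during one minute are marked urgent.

0.1741

Thinning: the downloads that are marked urgent themselves form a Poisson process with rate 0.46 × 3.8 = 1.748 per minute.
So μ = 1.748.
P(N = 0) = e^(−1.748) · 1.748^0/0! ≈ 0.1741.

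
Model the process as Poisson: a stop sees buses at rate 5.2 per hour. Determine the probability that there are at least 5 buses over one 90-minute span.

Over the interval, μ = 5.2 × 1.5 = 7.8 (a 90-minute span = 1.5 hours).
P(N ≥ 5) = 1 − P(N ≤ 4) = 1 − Σ_{j=0}^{4} e^(−μ) μ^j/j! ≈ 0.8883.

0.8883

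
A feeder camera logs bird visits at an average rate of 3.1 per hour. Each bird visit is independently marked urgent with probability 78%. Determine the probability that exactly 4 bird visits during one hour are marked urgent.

Thinning: the bird visits that are marked urgent themselves form a Poisson process with rate 0.78 × 3.1 = 2.418 per hour.
So μ = 2.418.
P(N = 4) = e^(−2.418) · 2.418^4/4! ≈ 0.1269.

0.1269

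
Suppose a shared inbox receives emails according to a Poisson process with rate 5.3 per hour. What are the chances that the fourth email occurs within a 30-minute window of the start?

0.2749

Over the interval, μ = 5.3 × 0.5 = 2.65 (a 30-minute window = 0.5 hours).
The fourth arrival falls in the interval iff at least 4 events occur there: P(S_4 ≤ t) = P(N ≥ 4) = 1 − P(N ≤ 3) ≈ 0.2749.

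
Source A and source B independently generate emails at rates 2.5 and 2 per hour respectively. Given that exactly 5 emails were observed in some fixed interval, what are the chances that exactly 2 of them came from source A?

Given the total, each event is independently from source A with probability p = λ_A/(λ_A+λ_B) = 2.5/4.5 ≈ 0.5556.
So K ~ Binomial(5, 2.5/4.5): P(K = 2) = C(5,2) · (2.5/4.5)^2 · (2/4.5)^3 ≈ 0.2710.

0.2710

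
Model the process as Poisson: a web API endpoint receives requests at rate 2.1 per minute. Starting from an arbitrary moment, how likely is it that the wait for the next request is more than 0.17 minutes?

0.6998

The wait for the next event is exponential with rate λ = 2.1 per minute.
P(T > 0.17) = e^(−λt) = e^(−2.1 × 0.17) = e^(−0.357) ≈ 0.6998.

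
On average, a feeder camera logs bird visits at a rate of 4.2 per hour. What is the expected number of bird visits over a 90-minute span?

E[N] = λt = 4.2 × 1.5 = 6.3 (a 90-minute span = 1.5 hours).

6.3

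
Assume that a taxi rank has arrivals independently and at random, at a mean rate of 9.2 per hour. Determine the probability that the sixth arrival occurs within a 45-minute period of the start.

0.6863

Over the interval, μ = 9.2 × 0.75 = 6.9 (a 45-minute period = 0.75 hours).
The sixth arrival falls in the interval iff at least 6 events occur there: P(S_6 ≤ t) = P(N ≥ 6) = 1 − P(N ≤ 5) ≈ 0.6863.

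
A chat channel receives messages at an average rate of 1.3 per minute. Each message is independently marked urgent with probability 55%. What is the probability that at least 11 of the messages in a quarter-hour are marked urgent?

Thinning: the messages that are marked urgent themselves form a Poisson process with rate 0.55 × 1.3 = 0.715 per minute.
Over the interval, μ = 0.715 × 15 = 10.725 (a quarter-hour = 15 minutes).
P(N ≥ 11) = 1 − P(N ≤ 10) ≈ 0.5069.

0.5069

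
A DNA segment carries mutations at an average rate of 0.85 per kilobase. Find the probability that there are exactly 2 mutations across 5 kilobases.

0.1288

Over the interval, μ = 0.85 × 5 = 4.25 (5 kilobases).
P(N = 2) = e^(−μ) μ^2/2! = e^(−4.25) · 4.25^2/2 ≈ 0.1288.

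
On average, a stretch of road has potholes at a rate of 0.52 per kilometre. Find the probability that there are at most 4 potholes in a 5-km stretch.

0.8774

Over the interval, μ = 0.52 × 5 = 2.6 (a 5-km stretch = 5 kilometres).
P(N ≤ 4) = Σ_{j=0}^{4} e^(−μ) μ^j/j! ≈ 0.8774.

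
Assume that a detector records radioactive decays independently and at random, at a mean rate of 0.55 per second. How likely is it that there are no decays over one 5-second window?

Over the interval, μ = 0.55 × 5 = 2.75 (a 5-second window = 5 seconds).
P(N = 0) = e^(−μ) μ^0/0! = e^(−2.75) · 2.75^0/1 ≈ 0.0639.

0.0639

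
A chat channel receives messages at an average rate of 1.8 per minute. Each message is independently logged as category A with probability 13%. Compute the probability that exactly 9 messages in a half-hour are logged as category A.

Thinning: the messages that are logged as category A themselves form a Poisson process with rate 0.13 × 1.8 = 0.234 per minute.
Over the interval, μ = 0.234 × 30 = 7.02 (a half-hour = 30 minutes).
P(N = 9) = e^(−7.02) · 7.02^9/9! ≈ 0.1020.

0.1020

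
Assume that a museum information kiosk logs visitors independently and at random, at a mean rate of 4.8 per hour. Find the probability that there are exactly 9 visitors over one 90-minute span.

Over the interval, μ = 4.8 × 1.5 = 7.2 (a 90-minute span = 1.5 hours).
P(N = 9) = e^(−μ) μ^9/9! = e^(−7.2) · 7.2^9/362880 ≈ 0.1070.

0.1070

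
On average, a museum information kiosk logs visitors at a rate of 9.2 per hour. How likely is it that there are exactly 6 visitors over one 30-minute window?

0.1323

Over the interval, μ = 9.2 × 0.5 = 4.6 (a 30-minute window = 0.5 hours).
P(N = 6) = e^(−μ) μ^6/6! = e^(−4.6) · 4.6^6/720 ≈ 0.1323.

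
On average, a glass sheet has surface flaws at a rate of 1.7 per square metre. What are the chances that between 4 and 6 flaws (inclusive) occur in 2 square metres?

Over the interval, μ = 1.7 × 2 = 3.4 (2 square metres).
P(4 ≤ N ≤ 6) = Σ_{j=4}^{6} e^(−3.4) · 3.4^j/j! ≈ 0.3838.

0.3838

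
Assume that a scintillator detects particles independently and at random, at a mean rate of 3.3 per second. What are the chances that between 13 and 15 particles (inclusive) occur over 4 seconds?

0.3044

Over the interval, μ = 3.3 × 4 = 13.2 (4 seconds).
P(13 ≤ N ≤ 15) = Σ_{j=13}^{15} e^(−13.2) · 13.2^j/j! ≈ 0.3044.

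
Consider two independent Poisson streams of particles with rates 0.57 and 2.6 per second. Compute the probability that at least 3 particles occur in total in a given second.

Independent Poisson processes superpose: combined rate λ = 0.57 + 2.6 = 3.17 per second.
So μ = 3.17.
P(N ≥ 3) = 1 − P(N ≤ 2) ≈ 0.6138.

0.6138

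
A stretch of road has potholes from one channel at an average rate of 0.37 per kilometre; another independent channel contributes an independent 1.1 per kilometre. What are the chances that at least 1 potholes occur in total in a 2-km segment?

Independent Poisson processes superpose: combined rate λ = 0.37 + 1.1 = 1.47 per kilometre.
Over the interval, μ = 1.47 × 2 = 2.94 (a 2-km segment = 2 kilometres).
P(N ≥ 1) = 1 − P(N ≤ 0) ≈ 0.9471.

0.9471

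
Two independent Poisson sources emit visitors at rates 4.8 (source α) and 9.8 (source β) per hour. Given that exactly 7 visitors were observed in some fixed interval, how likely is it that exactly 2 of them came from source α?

Given the total, each event is independently from source α with probability p = λ_α/(λ_α+λ_β) = 4.8/14.6 ≈ 0.3288.
So K ~ Binomial(7, 4.8/14.6): P(K = 2) = C(7,2) · (4.8/14.6)^2 · (9.8/14.6)^5 ≈ 0.3093.

0.3093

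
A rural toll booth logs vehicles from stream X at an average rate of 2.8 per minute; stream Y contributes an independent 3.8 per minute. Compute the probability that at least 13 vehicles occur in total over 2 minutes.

Independent Poisson processes superpose: combined rate λ = 2.8 + 3.8 = 6.6 per minute.
Over the interval, μ = 6.6 × 2 = 13.2 (2 minutes).
P(N ≥ 13) = 1 − P(N ≤ 12) ≈ 0.5587.

0.5587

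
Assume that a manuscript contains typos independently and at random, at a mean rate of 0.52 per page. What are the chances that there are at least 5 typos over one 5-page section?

0.1226

Over the interval, μ = 0.52 × 5 = 2.6 (a 5-page section = 5 pages).
P(N ≥ 5) = 1 − P(N ≤ 4) = 1 − Σ_{j=0}^{4} e^(−μ) μ^j/j! ≈ 0.1226.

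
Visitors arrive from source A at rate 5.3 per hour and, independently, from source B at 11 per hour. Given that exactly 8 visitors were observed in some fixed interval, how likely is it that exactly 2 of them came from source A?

0.2796

Given the total, each event is independently from source A with probability p = λ_A/(λ_A+λ_B) = 5.3/16.3 ≈ 0.3252.
So K ~ Binomial(8, 5.3/16.3): P(K = 2) = C(8,2) · (5.3/16.3)^2 · (11/16.3)^6 ≈ 0.2796.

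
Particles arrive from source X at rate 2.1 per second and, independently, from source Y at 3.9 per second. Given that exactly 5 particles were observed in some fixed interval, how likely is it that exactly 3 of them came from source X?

Given the total, each event is independently from source X with probability p = λ_X/(λ_X+λ_Y) = 2.1/6 = 0.3500.
So K ~ Binomial(5, 2.1/6): P(K = 3) = C(5,3) · (2.1/6)^3 · (3.9/6)^2 ≈ 0.1811.

0.1811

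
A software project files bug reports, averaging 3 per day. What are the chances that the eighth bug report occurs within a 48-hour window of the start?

Over the interval, μ = 3 × 2 = 6 (a 48-hour window = 2 days).
The eighth arrival falls in the interval iff at least 8 events occur there: P(S_8 ≤ t) = P(N ≥ 8) = 1 − P(N ≤ 7) ≈ 0.2560.

0.2560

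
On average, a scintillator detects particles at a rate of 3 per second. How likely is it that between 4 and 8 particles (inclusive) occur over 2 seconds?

0.6960

Over the interval, μ = 3 × 2 = 6 (2 seconds).
P(4 ≤ N ≤ 8) = Σ_{j=4}^{8} e^(−6) · 6^j/j! ≈ 0.6960.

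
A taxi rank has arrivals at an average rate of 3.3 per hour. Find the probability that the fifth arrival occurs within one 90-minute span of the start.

Over the interval, μ = 3.3 × 1.5 = 4.95 (a 90-minute span = 1.5 hours).
The fifth arrival falls in the interval iff at least 5 events occur there: P(S_5 ≤ t) = P(N ≥ 5) = 1 − P(N ≤ 4) ≈ 0.5507.

0.5507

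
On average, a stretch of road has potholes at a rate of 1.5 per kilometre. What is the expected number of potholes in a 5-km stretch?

E[N] = λt = 1.5 × 5 = 7.5 (a 5-km stretch = 5 kilometres).

7.5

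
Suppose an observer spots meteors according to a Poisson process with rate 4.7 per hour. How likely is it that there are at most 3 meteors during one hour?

With mean μ = 4.7 per hour,
P(N ≤ 3) = Σ_{j=0}^{3} e^(−μ) μ^j/j! ≈ 0.3097.

0.3097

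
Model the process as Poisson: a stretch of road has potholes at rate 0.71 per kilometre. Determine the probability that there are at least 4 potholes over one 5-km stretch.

Over the interval, μ = 0.71 × 5 = 3.55 (a 5-km stretch = 5 kilometres).
P(N ≥ 4) = 1 − P(N ≤ 3) = 1 − Σ_{j=0}^{3} e^(−μ) μ^j/j! ≈ 0.4741.

0.4741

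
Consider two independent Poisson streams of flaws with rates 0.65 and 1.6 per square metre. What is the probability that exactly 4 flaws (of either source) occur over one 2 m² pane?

Independent Poisson processes superpose: combined rate λ = 0.65 + 1.6 = 2.25 per square metre.
Over the interval, μ = 2.25 × 2 = 4.5 (a 2 m² pane = 2 square metres).
P(N = 4) = e^(−4.5) · 4.5^4/4! ≈ 0.1898.

0.1898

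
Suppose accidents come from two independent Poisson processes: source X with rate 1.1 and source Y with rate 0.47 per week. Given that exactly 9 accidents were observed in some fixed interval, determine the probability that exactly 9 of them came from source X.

Given the total, each event is independently from source X with probability p = λ_X/(λ_X+λ_Y) = 1.1/1.57 ≈ 0.7006.
So K ~ Binomial(9, 1.1/1.57): P(K = 9) = C(9,9) · (1.1/1.57)^9 · (0.47/1.57)^0 ≈ 0.0407.

0.0407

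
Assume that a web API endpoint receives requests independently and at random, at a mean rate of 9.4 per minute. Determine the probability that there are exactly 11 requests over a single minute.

0.1049

With mean μ = 9.4 per minute,
P(N = 11) = e^(−μ) μ^11/11! = e^(−9.4) · 9.4^11/39916800 ≈ 0.1049.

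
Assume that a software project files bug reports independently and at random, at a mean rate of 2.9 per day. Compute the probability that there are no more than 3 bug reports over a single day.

0.6696

With mean μ = 2.9 per day,
P(N ≤ 3) = Σ_{j=0}^{3} e^(−μ) μ^j/j! ≈ 0.6696.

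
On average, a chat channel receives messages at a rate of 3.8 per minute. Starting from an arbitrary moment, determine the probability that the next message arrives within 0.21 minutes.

0.5498

Inter-arrival times are exponential with rate λ = 3.8 per minute.
P(T ≤ 0.21) = 1 − e^(−λt) = 1 − e^(−3.8 × 0.21) = 1 − e^(−0.798) ≈ 0.5498.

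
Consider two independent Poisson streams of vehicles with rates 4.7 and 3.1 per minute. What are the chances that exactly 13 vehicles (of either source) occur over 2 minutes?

Independent Poisson processes superpose: combined rate λ = 4.7 + 3.1 = 7.8 per minute.
Over the interval, μ = 7.8 × 2 = 15.6 (2 minutes).
P(N = 13) = e^(−15.6) · 15.6^13/13! ≈ 0.0874.

0.0874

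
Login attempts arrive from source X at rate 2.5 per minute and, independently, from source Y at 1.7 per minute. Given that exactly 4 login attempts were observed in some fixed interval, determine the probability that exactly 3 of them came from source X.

Given the total, each event is independently from source X with probability p = λ_X/(λ_X+λ_Y) = 2.5/4.2 ≈ 0.5952.
So K ~ Binomial(4, 2.5/4.2): P(K = 3) = C(4,3) · (2.5/4.2)^3 · (1.7/4.2)^1 ≈ 0.3415.

0.3415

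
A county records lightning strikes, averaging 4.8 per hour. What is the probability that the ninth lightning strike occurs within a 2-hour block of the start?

0.6204

Over the interval, μ = 4.8 × 2 = 9.6 (a 2-hour block = 2 hours).
The ninth arrival falls in the interval iff at least 9 events occur there: P(S_9 ≤ t) = P(N ≥ 9) = 1 − P(N ≤ 8) ≈ 0.6204.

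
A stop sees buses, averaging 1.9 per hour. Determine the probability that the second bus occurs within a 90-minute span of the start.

0.7773

Over the interval, μ = 1.9 × 1.5 = 2.85 (a 90-minute span = 1.5 hours).
The second arrival falls in the interval iff at least 2 events occur there: P(S_2 ≤ t) = P(N ≥ 2) = 1 − P(N ≤ 1) ≈ 0.7773.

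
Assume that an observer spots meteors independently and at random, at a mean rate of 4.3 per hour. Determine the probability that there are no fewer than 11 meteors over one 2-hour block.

0.2478

Over the interval, μ = 4.3 × 2 = 8.6 (a 2-hour block = 2 hours).
P(N ≥ 11) = 1 − P(N ≤ 10) = 1 − Σ_{j=0}^{10} e^(−μ) μ^j/j! ≈ 0.2478.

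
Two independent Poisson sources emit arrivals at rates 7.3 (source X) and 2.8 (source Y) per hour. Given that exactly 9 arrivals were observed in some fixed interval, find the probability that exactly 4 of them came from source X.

Given the total, each event is independently from source X with probability p = λ_X/(λ_X+λ_Y) = 7.3/10.1 ≈ 0.7228.
So K ~ Binomial(9, 7.3/10.1): P(K = 4) = C(9,4) · (7.3/10.1)^4 · (2.8/10.1)^5 ≈ 0.0563.

0.0563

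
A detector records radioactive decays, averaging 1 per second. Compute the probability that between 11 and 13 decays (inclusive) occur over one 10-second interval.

Over the interval, μ = 1 × 10 = 10 (a 10-second interval = 10 seconds).
P(11 ≤ N ≤ 13) = Σ_{j=11}^{13} e^(−10) · 10^j/j! ≈ 0.2814.

0.2814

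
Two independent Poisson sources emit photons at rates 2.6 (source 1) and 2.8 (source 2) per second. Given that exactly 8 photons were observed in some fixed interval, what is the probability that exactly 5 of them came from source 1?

0.2020

Given the total, each event is independently from source 1 with probability p = λ_1/(λ_1+λ_2) = 2.6/5.4 ≈ 0.4815.
So K ~ Binomial(8, 2.6/5.4): P(K = 5) = C(8,5) · (2.6/5.4)^5 · (2.8/5.4)^3 ≈ 0.2020.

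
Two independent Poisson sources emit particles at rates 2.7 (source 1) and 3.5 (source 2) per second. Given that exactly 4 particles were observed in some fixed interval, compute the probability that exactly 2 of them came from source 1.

0.3626

Given the total, each event is independently from source 1 with probability p = λ_1/(λ_1+λ_2) = 2.7/6.2 ≈ 0.4355.
So K ~ Binomial(4, 2.7/6.2): P(K = 2) = C(4,2) · (2.7/6.2)^2 · (3.5/6.2)^2 ≈ 0.3626.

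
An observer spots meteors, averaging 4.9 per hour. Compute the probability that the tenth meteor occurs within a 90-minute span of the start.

0.2067

Over the interval, μ = 4.9 × 1.5 = 7.35 (a 90-minute span = 1.5 hours).
The tenth arrival falls in the interval iff at least 10 events occur there: P(S_10 ≤ t) = P(N ≥ 10) = 1 − P(N ≤ 9) ≈ 0.2067.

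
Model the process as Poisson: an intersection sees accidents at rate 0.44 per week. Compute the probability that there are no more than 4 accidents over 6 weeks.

0.8717

Over the interval, μ = 0.44 × 6 = 2.64 (6 weeks).
P(N ≤ 4) = Σ_{j=0}^{4} e^(−μ) μ^j/j! ≈ 0.8717.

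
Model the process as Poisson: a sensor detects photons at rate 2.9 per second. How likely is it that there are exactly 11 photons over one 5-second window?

0.0753

Over the interval, μ = 2.9 × 5 = 14.5 (a 5-second window = 5 seconds).
P(N = 11) = e^(−μ) μ^11/11! = e^(−14.5) · 14.5^11/39916800 ≈ 0.0753.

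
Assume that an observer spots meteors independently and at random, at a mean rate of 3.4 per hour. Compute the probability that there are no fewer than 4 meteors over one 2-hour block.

0.9072

Over the interval, μ = 3.4 × 2 = 6.8 (a 2-hour block = 2 hours).
P(N ≥ 4) = 1 − P(N ≤ 3) = 1 − Σ_{j=0}^{3} e^(−μ) μ^j/j! ≈ 0.9072.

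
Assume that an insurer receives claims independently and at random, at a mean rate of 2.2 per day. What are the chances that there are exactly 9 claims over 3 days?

Over the interval, μ = 2.2 × 3 = 6.6 (3 days).
P(N = 9) = e^(−μ) μ^9/9! = e^(−6.6) · 6.6^9/362880 ≈ 0.0891.

0.0891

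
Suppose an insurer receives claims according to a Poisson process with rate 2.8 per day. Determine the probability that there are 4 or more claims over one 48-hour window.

Over the interval, μ = 2.8 × 2 = 5.6 (a 48-hour window = 2 days).
P(N ≥ 4) = 1 − P(N ≤ 3) = 1 − Σ_{j=0}^{3} e^(−μ) μ^j/j! ≈ 0.8094.

0.8094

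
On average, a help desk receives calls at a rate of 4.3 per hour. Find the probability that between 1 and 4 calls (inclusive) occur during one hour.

0.5569

With mean μ = 4.3 per hour,
P(1 ≤ N ≤ 4) = Σ_{j=1}^{4} e^(−4.3) · 4.3^j/j! ≈ 0.5569.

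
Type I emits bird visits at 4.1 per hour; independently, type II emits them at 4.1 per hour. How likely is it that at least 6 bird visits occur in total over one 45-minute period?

Independent Poisson processes superpose: combined rate λ = 4.1 + 4.1 = 8.2 per hour.
Over the interval, μ = 8.2 × 0.75 = 6.15 (a 45-minute period = 0.75 hours).
P(N ≥ 6) = 1 − P(N ≤ 5) ≈ 0.5781.

0.5781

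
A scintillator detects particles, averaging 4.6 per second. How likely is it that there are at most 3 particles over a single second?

0.3257

With mean μ = 4.6 per second,
P(N ≤ 3) = Σ_{j=0}^{3} e^(−μ) μ^j/j! ≈ 0.3257.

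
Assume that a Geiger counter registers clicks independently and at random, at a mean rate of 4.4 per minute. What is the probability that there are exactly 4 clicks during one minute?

With mean μ = 4.4 per minute,
P(N = 4) = e^(−μ) μ^4/4! = e^(−4.4) · 4.4^4/24 ≈ 0.1917.

0.1917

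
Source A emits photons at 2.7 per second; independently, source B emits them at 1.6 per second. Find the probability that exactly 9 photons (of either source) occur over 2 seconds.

0.1306

Independent Poisson processes superpose: combined rate λ = 2.7 + 1.6 = 4.3 per second.
Over the interval, μ = 4.3 × 2 = 8.6 (2 seconds).
P(N = 9) = e^(−8.6) · 8.6^9/9! ≈ 0.1306.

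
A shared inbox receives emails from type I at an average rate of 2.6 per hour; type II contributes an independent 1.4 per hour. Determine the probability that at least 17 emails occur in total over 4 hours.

Independent Poisson processes superpose: combined rate λ = 2.6 + 1.4 = 4 per hour.
Over the interval, μ = 4 × 4 = 16 (4 hours).
P(N ≥ 17) = 1 − P(N ≤ 16) ≈ 0.4340.

0.4340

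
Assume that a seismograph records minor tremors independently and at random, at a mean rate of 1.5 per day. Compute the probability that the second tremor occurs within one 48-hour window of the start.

0.8009

Over the interval, μ = 1.5 × 2 = 3 (a 48-hour window = 2 days).
The second arrival falls in the interval iff at least 2 events occur there: P(S_2 ≤ t) = P(N ≥ 2) = 1 − P(N ≤ 1) ≈ 0.8009.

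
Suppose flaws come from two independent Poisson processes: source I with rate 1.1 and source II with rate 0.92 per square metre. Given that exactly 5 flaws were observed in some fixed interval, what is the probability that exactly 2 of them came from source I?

Given the total, each event is independently from source I with probability p = λ_I/(λ_I+λ_II) = 1.1/2.02 ≈ 0.5446.
So K ~ Binomial(5, 1.1/2.02): P(K = 2) = C(5,2) · (1.1/2.02)^2 · (0.92/2.02)^3 ≈ 0.2802.

0.2802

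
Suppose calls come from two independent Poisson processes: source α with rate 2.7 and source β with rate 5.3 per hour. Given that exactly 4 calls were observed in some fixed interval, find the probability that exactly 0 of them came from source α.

0.1926

Given the total, each event is independently from source α with probability p = λ_α/(λ_α+λ_β) = 2.7/8 = 0.3375.
So K ~ Binomial(4, 2.7/8): P(K = 0) = C(4,0) · (2.7/8)^0 · (5.3/8)^4 ≈ 0.1926.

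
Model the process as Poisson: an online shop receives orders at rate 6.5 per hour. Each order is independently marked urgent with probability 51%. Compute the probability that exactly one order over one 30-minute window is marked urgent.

0.3159

Thinning: the orders that are marked urgent themselves form a Poisson process with rate 0.51 × 6.5 = 3.315 per hour.
Over the interval, μ = 3.315 × 0.5 = 1.6575 (a 30-minute window = 0.5 hours).
P(N = 1) = e^(−1.6575) · 1.6575^1/1! ≈ 0.3159.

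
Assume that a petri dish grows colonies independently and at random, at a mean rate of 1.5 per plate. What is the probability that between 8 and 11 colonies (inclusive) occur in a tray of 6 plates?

0.4791

Over the interval, μ = 1.5 × 6 = 9 (a tray of 6 plates = 6 plates).
P(8 ≤ N ≤ 11) = Σ_{j=8}^{11} e^(−9) · 9^j/j! ≈ 0.4791.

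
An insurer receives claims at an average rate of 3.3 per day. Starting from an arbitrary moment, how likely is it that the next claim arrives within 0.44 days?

Inter-arrival times are exponential with rate λ = 3.3 per day.
P(T ≤ 0.44) = 1 − e^(−λt) = 1 − e^(−3.3 × 0.44) = 1 − e^(−1.452) ≈ 0.7659.

0.7659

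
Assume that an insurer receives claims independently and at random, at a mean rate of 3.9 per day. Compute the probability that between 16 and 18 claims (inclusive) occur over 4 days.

0.2678

Over the interval, μ = 3.9 × 4 = 15.6 (4 days).
P(16 ≤ N ≤ 18) = Σ_{j=16}^{18} e^(−15.6) · 15.6^j/j! ≈ 0.2678.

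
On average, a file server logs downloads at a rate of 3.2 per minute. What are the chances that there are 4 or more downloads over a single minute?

0.3975

With mean μ = 3.2 per minute,
P(N ≥ 4) = 1 − P(N ≤ 3) = 1 − Σ_{j=0}^{3} e^(−μ) μ^j/j! ≈ 0.3975.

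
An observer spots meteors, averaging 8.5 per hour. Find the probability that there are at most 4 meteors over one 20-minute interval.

Over the interval, μ = 8.5 × 1/3 ≈ 2.83333 (a 20-minute interval = 1/3 hours).
P(N ≤ 4) = Σ_{j=0}^{4} e^(−μ) μ^j/j! ≈ 0.8424.

0.8424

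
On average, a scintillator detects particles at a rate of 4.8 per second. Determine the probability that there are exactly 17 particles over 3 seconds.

Over the interval, μ = 4.8 × 3 = 14.4 (3 seconds).
P(N = 17) = e^(−μ) μ^17/17! = e^(−14.4) · 14.4^17/355687428096000 ≈ 0.0771.

0.0771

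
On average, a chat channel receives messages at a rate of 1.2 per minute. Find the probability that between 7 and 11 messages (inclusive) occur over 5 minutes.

Over the interval, μ = 1.2 × 5 = 6 (5 minutes).
P(7 ≤ N ≤ 11) = Σ_{j=7}^{11} e^(−6) · 6^j/j! ≈ 0.3736.

0.3736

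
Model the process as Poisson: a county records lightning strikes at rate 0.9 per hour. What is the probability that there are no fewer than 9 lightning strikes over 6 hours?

Over the interval, μ = 0.9 × 6 = 5.4 (6 hours).
P(N ≥ 9) = 1 − P(N ≤ 8) = 1 − Σ_{j=0}^{8} e^(−μ) μ^j/j! ≈ 0.0973.

0.0973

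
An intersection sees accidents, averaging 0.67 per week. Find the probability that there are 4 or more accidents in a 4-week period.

Over the interval, μ = 0.67 × 4 = 2.68 (a 4-week period = 4 weeks).
P(N ≥ 4) = 1 − P(N ≤ 3) = 1 − Σ_{j=0}^{3} e^(−μ) μ^j/j! ≈ 0.2815.

0.2815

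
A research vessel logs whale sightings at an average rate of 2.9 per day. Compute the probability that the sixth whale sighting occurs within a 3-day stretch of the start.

0.8648

Over the interval, μ = 2.9 × 3 = 8.7 (a 3-day stretch = 3 days).
The sixth arrival falls in the interval iff at least 6 events occur there: P(S_6 ≤ t) = P(N ≥ 6) = 1 − P(N ≤ 5) ≈ 0.8648.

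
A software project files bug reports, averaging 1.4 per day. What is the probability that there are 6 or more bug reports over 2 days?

0.0651

Over the interval, μ = 1.4 × 2 = 2.8 (2 days).
P(N ≥ 6) = 1 − P(N ≤ 5) = 1 − Σ_{j=0}^{5} e^(−μ) μ^j/j! ≈ 0.0651.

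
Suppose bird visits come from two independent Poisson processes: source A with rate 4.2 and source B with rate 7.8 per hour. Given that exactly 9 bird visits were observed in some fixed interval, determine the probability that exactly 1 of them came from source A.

Given the total, each event is independently from source A with probability p = λ_A/(λ_A+λ_B) = 4.2/12 = 0.3500.
So K ~ Binomial(9, 4.2/12): P(K = 1) = C(9,1) · (4.2/12)^1 · (7.8/12)^8 ≈ 0.1004.

0.1004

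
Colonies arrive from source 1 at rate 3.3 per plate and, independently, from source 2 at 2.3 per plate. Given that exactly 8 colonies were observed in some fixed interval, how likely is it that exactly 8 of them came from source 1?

Given the total, each event is independently from source 1 with probability p = λ_1/(λ_1+λ_2) = 3.3/5.6 ≈ 0.5893.
So K ~ Binomial(8, 3.3/5.6): P(K = 8) = C(8,8) · (3.3/5.6)^8 · (2.3/5.6)^0 ≈ 0.0145.

0.0145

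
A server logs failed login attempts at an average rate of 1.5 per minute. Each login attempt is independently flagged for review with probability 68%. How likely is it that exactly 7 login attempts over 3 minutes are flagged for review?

Thinning: the login attempts that are flagged for review themselves form a Poisson process with rate 0.68 × 1.5 = 1.02 per minute.
Over the interval, μ = 1.02 × 3 = 3.06 (3 minutes).
P(N = 7) = e^(−3.06) · 3.06^7/7! ≈ 0.0234.

0.0234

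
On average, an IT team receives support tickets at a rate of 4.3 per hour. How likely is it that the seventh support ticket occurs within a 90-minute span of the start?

0.4656

Over the interval, μ = 4.3 × 1.5 = 6.45 (a 90-minute span = 1.5 hours).
The seventh arrival falls in the interval iff at least 7 events occur there: P(S_7 ≤ t) = P(N ≥ 7) = 1 − P(N ≤ 6) ≈ 0.4656.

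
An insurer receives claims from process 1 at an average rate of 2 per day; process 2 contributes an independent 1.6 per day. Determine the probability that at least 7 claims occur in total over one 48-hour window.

Independent Poisson processes superpose: combined rate λ = 2 + 1.6 = 3.6 per day.
Over the interval, μ = 3.6 × 2 = 7.2 (a 48-hour window = 2 days).
P(N ≥ 7) = 1 − P(N ≤ 6) ≈ 0.5796.

0.5796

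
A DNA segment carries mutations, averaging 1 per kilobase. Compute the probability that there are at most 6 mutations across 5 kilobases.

Over the interval, μ = 1 × 5 = 5 (5 kilobases).
P(N ≤ 6) = Σ_{j=0}^{6} e^(−μ) μ^j/j! ≈ 0.7622.

0.7622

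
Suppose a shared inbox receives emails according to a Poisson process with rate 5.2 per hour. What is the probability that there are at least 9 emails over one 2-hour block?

0.7104

Over the interval, μ = 5.2 × 2 = 10.4 (a 2-hour block = 2 hours).
P(N ≥ 9) = 1 − P(N ≤ 8) = 1 − Σ_{j=0}^{8} e^(−μ) μ^j/j! ≈ 0.7104.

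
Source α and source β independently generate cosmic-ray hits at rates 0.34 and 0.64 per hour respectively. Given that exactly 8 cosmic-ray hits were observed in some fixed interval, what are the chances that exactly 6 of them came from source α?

Given the total, each event is independently from source α with probability p = λ_α/(λ_α+λ_β) = 0.34/0.98 ≈ 0.3469.
So K ~ Binomial(8, 0.34/0.98): P(K = 6) = C(8,6) · (0.34/0.98)^6 · (0.64/0.98)^2 ≈ 0.0208.

0.0208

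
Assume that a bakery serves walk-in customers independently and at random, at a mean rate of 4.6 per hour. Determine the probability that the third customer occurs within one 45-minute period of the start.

0.6698

Over the interval, μ = 4.6 × 0.75 = 3.45 (a 45-minute period = 0.75 hours).
The third arrival falls in the interval iff at least 3 events occur there: P(S_3 ≤ t) = P(N ≥ 3) = 1 − P(N ≤ 2) ≈ 0.6698.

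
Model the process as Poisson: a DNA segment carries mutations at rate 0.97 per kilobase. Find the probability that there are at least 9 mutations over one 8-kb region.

0.3740

Over the interval, μ = 0.97 × 8 = 7.76 (an 8-kb region = 8 kilobases).
P(N ≥ 9) = 1 − P(N ≤ 8) = 1 − Σ_{j=0}^{8} e^(−μ) μ^j/j! ≈ 0.3740.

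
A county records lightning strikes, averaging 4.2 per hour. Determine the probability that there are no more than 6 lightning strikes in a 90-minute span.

Over the interval, μ = 4.2 × 1.5 = 6.3 (a 90-minute span = 1.5 hours).
P(N ≤ 6) = Σ_{j=0}^{6} e^(−μ) μ^j/j! ≈ 0.5582.

0.5582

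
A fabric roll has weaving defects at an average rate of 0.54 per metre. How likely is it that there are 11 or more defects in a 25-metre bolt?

Over the interval, μ = 0.54 × 25 = 13.5 (a 25-metre bolt = 25 metres).
P(N ≥ 11) = 1 − P(N ≤ 10) = 1 − Σ_{j=0}^{10} e^(−μ) μ^j/j! ≈ 0.7888.

0.7888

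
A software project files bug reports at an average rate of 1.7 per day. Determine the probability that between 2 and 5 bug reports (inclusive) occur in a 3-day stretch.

0.5612

Over the interval, μ = 1.7 × 3 = 5.1 (a 3-day stretch = 3 days).
P(2 ≤ N ≤ 5) = Σ_{j=2}^{5} e^(−5.1) · 5.1^j/j! ≈ 0.5612.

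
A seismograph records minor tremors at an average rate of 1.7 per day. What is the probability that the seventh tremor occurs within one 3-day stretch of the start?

0.2526

Over the interval, μ = 1.7 × 3 = 5.1 (a 3-day stretch = 3 days).
The seventh arrival falls in the interval iff at least 7 events occur there: P(S_7 ≤ t) = P(N ≥ 7) = 1 − P(N ≤ 6) ≈ 0.2526.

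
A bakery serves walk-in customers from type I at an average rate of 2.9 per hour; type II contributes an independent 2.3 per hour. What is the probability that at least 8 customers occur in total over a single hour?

Independent Poisson processes superpose: combined rate λ = 2.9 + 2.3 = 5.2 per hour.
So μ = 5.2.
P(N ≥ 8) = 1 − P(N ≤ 7) ≈ 0.1551.

0.1551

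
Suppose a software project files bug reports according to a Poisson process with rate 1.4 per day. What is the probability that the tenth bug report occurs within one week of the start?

0.5168

Over the interval, μ = 1.4 × 7 = 9.8 (a week = 7 days).
The tenth arrival falls in the interval iff at least 10 events occur there: P(S_10 ≤ t) = P(N ≥ 10) = 1 − P(N ≤ 9) ≈ 0.5168.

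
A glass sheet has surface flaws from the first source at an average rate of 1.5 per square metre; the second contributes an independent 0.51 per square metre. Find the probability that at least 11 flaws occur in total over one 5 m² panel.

0.4232

Independent Poisson processes superpose: combined rate λ = 1.5 + 0.51 = 2.01 per square metre.
Over the interval, μ = 2.01 × 5 = 10.05 (a 5 m² panel = 5 square metres).
P(N ≥ 11) = 1 − P(N ≤ 10) ≈ 0.4232.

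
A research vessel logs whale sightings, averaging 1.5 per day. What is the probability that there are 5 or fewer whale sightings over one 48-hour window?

0.9161

Over the interval, μ = 1.5 × 2 = 3 (a 48-hour window = 2 days).
P(N ≤ 5) = Σ_{j=0}^{5} e^(−μ) μ^j/j! ≈ 0.9161.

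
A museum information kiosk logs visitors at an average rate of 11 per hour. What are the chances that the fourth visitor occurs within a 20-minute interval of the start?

0.4989

Over the interval, μ = 11 × 1/3 ≈ 3.66667 (a 20-minute interval = 1/3 hours).
The fourth arrival falls in the interval iff at least 4 events occur there: P(S_4 ≤ t) = P(N ≥ 4) = 1 − P(N ≤ 3) ≈ 0.4989.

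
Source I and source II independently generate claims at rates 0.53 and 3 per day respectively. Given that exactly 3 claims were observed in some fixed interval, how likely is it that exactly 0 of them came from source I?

Given the total, each event is independently from source I with probability p = λ_I/(λ_I+λ_II) = 0.53/3.53 ≈ 0.1501.
So K ~ Binomial(3, 0.53/3.53): P(K = 0) = C(3,0) · (0.53/3.53)^0 · (3/3.53)^3 ≈ 0.6138.

0.6138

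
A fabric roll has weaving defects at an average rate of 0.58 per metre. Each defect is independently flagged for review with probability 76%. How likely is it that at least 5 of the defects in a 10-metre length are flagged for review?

0.4503

Thinning: the defects that are flagged for review themselves form a Poisson process with rate 0.76 × 0.58 = 0.4408 per metre.
Over the interval, μ = 0.4408 × 10 = 4.408 (a 10-metre length = 10 metres).
P(N ≥ 5) = 1 − P(N ≤ 4) ≈ 0.4503.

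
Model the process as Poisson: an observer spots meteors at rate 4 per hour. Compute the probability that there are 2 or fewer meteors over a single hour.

With mean μ = 4 per hour,
P(N ≤ 2) = Σ_{j=0}^{2} e^(−μ) μ^j/j! ≈ 0.2381.

0.2381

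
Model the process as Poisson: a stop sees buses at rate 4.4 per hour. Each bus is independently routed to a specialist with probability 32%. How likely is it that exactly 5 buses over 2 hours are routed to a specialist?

Thinning: the buses that are routed to a specialist themselves form a Poisson process with rate 0.32 × 4.4 = 1.408 per hour.
Over the interval, μ = 1.408 × 2 = 2.816 (2 hours).
P(N = 5) = e^(−2.816) · 2.816^5/5! ≈ 0.0883.

0.0883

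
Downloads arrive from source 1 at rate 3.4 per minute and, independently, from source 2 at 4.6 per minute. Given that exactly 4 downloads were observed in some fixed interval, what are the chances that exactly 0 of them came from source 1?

0.1093

Given the total, each event is independently from source 1 with probability p = λ_1/(λ_1+λ_2) = 3.4/8 = 0.4250.
So K ~ Binomial(4, 3.4/8): P(K = 0) = C(4,0) · (3.4/8)^0 · (4.6/8)^4 ≈ 0.1093.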